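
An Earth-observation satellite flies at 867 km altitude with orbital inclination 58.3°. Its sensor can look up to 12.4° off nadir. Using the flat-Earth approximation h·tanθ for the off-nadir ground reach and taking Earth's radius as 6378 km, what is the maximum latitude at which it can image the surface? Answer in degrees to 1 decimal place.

For a prograde orbit the ground track reaches latitude ±i = ±58.3°.
Sensor half-swath on the ground ≈ 867·tan(12.4°) = 191 km = 1.71° of latitude.
Maximum observable latitude ≈ 58.3 + 1.71 = 60.0°.

60.0°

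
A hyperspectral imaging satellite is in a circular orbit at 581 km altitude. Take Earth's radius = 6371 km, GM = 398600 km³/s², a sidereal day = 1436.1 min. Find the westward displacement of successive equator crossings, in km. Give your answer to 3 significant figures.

Semi-major axis a = 6371 + 581 = 6952 km. Period T = 2π√(a³/μ) = 2π√(6952³/398600) = 5768.7 s = 96.14 min.
During one orbit Earth rotates (5768.7 / 86166) × 360° = 24.10°.
At the equator that is 24.10° × (2π·6371/360) km/° = 24.10 × 111.2 = 2680 km.

2680 km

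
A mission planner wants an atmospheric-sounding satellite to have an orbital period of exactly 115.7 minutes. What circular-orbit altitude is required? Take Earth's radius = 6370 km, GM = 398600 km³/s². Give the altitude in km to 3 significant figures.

1500 km

T = 115.7 min = 6942.0 s.
From T = 2π√(a³/μ): a = (μ T²/4π²)^(1/3) = (398600 × 6942.0² / 4π²)^(1/3) = 7865 km.
Altitude h = a − R = 7865 − 6370 = 1495 km.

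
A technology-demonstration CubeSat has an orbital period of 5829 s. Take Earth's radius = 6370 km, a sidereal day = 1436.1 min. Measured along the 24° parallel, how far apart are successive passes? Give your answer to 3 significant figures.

2470 km

Node shift per orbit = (5829.0/86166) × 360° = 24.35°.
Equatorial spacing = 24.35 × 111.2 km/° = 2708 km.
At 24° latitude, spacing = 2708 × cos(24°) = 2473 km.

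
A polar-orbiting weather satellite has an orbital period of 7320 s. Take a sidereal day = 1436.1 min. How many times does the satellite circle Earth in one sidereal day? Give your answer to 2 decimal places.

Orbits per sidereal day = 86166 / 7320.0 = 11.771.

11.77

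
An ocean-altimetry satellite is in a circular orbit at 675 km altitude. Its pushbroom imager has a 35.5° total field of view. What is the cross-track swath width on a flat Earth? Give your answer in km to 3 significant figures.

Half-angle = 35.5°/2 = 17.75°.
Swath width ≈ 2h·tan(θ/2) = 2 × 675 × tan(17.75°) = 432.1 km.

432 km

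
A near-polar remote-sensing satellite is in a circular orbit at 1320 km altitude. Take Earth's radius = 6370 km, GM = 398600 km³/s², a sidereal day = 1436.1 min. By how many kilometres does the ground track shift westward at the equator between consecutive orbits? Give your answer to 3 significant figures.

Semi-major axis a = 6370 + 1320 = 7690 km. Period T = 2π√(a³/μ) = 2π√(7690³/398600) = 6711.2 s = 111.85 min.
During one orbit Earth rotates (6711.2 / 86166) × 360° = 28.04°.
At the equator that is 28.04° × (2π·6370/360) km/° = 28.04 × 111.2 = 3117 km.

3120 km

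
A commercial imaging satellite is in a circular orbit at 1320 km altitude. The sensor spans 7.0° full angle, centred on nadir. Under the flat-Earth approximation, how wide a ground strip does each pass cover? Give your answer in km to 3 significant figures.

Half-angle = 7.0°/2 = 3.5°.
Swath width ≈ 2h·tan(θ/2) = 2 × 1320 × tan(3.5°) = 161.5 km.

161 km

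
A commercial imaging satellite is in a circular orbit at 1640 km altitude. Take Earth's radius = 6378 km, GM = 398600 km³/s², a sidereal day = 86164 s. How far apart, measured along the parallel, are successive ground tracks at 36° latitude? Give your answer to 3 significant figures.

2690 km

Semi-major axis a = 6378 + 1640 = 8018 km. Period T = 2π√(a³/μ) = 2π√(8018³/398600) = 7145.1 s = 119.09 min.
Node shift per orbit = (7145.1/86164) × 360° = 29.85°.
Equatorial spacing = 29.85 × 111.3 km/° = 3323 km.
At 36° latitude, spacing = 3323 × cos(36°) = 2688 km.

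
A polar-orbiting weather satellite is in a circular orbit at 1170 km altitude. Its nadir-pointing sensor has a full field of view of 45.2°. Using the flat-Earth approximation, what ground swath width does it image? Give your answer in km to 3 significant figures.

Half-angle = 45.2°/2 = 22.6°.
Swath width ≈ 2h·tan(θ/2) = 2 × 1170 × tan(22.6°) = 974.0 km.

974 km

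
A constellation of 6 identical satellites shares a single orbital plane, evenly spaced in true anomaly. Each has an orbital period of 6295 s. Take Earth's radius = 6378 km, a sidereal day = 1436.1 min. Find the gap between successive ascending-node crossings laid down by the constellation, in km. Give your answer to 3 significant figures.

488 km

Single-satellite node shift = (6295.0/86166) × 360° = 26.30°.
With 6 satellites evenly phased, successive equator crossings are 26.30/6 = 4.383° apart.
That is 4.383 × 111.3 = 488 km at the equator.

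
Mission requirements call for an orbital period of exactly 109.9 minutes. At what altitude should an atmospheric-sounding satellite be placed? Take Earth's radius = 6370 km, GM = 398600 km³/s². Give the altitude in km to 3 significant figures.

T = 109.9 min = 6594.0 s.
From T = 2π√(a³/μ): a = (μ T²/4π²)^(1/3) = (398600 × 6594.0² / 4π²)^(1/3) = 7600 km.
Altitude h = a − R = 7600 − 6370 = 1230 km.

1230 km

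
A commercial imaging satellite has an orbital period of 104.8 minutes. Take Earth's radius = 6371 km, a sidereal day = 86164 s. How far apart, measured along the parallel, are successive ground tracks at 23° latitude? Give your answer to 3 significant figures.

2690 km

T = 104.8 min = 6288.0 s.
Node shift per orbit = (6288.0/86164) × 360° = 26.27°.
Equatorial spacing = 26.27 × 111.2 km/° = 2921 km.
At 23° latitude, spacing = 2921 × cos(23°) = 2689 km.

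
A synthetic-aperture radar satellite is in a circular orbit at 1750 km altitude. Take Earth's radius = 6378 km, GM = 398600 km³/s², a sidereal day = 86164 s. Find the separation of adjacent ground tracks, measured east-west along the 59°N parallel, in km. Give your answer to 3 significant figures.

Semi-major axis a = 6378 + 1750 = 8128 km. Period T = 2π√(a³/μ) = 2π√(8128³/398600) = 7292.7 s = 121.54 min.
Node shift per orbit = (7292.7/86164) × 360° = 30.47°.
Equatorial spacing = 30.47 × 111.3 km/° = 3392 km.
At 59° latitude, spacing = 3392 × cos(59°) = 1747 km.

1750 km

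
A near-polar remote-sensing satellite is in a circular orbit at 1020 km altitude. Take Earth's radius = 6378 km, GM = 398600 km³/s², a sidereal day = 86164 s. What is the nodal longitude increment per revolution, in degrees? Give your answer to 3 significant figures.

Semi-major axis a = 6378 + 1020 = 7398 km. Period T = 2π√(a³/μ) = 2π√(7398³/398600) = 6332.6 s = 105.54 min.
During one orbit Earth rotates (6332.6 / 86164) × 360° = 26.46°.

26.5°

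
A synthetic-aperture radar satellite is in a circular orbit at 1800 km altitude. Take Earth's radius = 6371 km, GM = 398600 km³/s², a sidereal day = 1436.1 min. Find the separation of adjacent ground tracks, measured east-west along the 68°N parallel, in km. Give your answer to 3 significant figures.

1280 km

Semi-major axis a = 6371 + 1800 = 8171 km. Period T = 2π√(a³/μ) = 2π√(8171³/398600) = 7350.6 s = 122.51 min.
Node shift per orbit = (7350.6/86166) × 360° = 30.71°.
Equatorial spacing = 30.71 × 111.2 km/° = 3415 km.
At 68° latitude, spacing = 3415 × cos(68°) = 1279 km.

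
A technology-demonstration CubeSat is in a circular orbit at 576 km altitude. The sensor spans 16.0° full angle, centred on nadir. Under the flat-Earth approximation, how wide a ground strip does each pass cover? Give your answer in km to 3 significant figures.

Half-angle = 16.0°/2 = 8°.
Swath width ≈ 2h·tan(θ/2) = 2 × 576 × tan(8°) = 161.9 km.

162 km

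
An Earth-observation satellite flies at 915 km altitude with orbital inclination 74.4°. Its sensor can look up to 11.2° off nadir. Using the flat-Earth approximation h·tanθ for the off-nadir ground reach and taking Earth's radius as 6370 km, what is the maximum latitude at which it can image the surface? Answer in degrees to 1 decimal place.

For a prograde orbit the ground track reaches latitude ±i = ±74.4°.
Sensor half-swath on the ground ≈ 915·tan(11.2°) = 181 km = 1.63° of latitude.
Maximum observable latitude ≈ 74.4 + 1.63 = 76.0°.

76.0°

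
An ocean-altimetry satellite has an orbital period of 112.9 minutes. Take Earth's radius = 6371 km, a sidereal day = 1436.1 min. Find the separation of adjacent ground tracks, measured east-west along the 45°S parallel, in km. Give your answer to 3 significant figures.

T = 112.9 min = 6774.0 s.
Node shift per orbit = (6774.0/86166) × 360° = 28.30°.
Equatorial spacing = 28.30 × 111.2 km/° = 3147 km.
At 45° latitude, spacing = 3147 × cos(45°) = 2225 km.

2230 km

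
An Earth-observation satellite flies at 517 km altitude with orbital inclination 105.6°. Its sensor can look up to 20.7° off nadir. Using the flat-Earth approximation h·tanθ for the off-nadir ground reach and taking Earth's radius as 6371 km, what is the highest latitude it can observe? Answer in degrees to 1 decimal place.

76.2°

Retrograde orbit: the ground track reaches ±(180° − i) = ±(180 − 105.6) = ±74.4°.
Sensor half-swath on the ground ≈ 517·tan(20.7°) = 195 km = 1.76° of latitude.
Maximum observable latitude ≈ 74.4 + 1.76 = 76.2°.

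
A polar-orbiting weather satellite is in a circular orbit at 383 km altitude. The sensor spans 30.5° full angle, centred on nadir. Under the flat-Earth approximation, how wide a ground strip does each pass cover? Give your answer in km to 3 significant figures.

Half-angle = 30.5°/2 = 15.25°.
Swath width ≈ 2h·tan(θ/2) = 2 × 383 × tan(15.25°) = 208.8 km.

209 km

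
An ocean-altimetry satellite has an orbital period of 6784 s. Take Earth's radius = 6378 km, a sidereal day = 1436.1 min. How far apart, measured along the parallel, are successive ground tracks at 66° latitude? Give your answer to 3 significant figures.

1280 km

Node shift per orbit = (6784.0/86166) × 360° = 28.34°.
Equatorial spacing = 28.34 × 111.3 km/° = 3155 km.
At 66° latitude, spacing = 3155 × cos(66°) = 1283 km.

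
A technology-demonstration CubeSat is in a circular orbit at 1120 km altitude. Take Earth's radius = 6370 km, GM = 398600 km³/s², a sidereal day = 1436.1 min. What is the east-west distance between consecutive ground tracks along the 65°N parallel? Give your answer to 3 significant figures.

1270 km

Semi-major axis a = 6370 + 1120 = 7490 km. Period T = 2π√(a³/μ) = 2π√(7490³/398600) = 6451.1 s = 107.52 min.
Node shift per orbit = (6451.1/86166) × 360° = 26.95°.
Equatorial spacing = 26.95 × 111.2 km/° = 2997 km.
At 65° latitude, spacing = 2997 × cos(65°) = 1266 km.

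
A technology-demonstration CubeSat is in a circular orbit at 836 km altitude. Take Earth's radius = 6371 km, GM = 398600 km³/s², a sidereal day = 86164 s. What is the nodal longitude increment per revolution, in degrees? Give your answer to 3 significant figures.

Semi-major axis a = 6371 + 836 = 7207 km. Period T = 2π√(a³/μ) = 2π√(7207³/398600) = 6089.0 s = 101.48 min.
During one orbit Earth rotates (6089.0 / 86164) × 360° = 25.44°.

25.4°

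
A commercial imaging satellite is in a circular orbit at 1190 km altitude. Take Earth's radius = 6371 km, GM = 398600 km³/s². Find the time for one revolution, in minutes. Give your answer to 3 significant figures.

Semi-major axis a = 6371 + 1190 = 7561 km. Period T = 2π√(a³/μ) = 2π√(7561³/398600) = 6543.0 s = 109.05 min.

109 min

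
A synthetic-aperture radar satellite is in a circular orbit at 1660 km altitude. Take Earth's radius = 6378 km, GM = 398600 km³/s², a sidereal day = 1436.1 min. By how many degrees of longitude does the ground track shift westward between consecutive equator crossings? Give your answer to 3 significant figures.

30.0°

Semi-major axis a = 6378 + 1660 = 8038 km. Period T = 2π√(a³/μ) = 2π√(8038³/398600) = 7171.9 s = 119.53 min.
During one orbit Earth rotates (7171.9 / 86166) × 360° = 29.96°.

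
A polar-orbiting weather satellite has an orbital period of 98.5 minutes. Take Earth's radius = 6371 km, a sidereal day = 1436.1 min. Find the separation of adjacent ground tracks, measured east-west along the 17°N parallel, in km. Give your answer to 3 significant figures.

T = 98.5 min = 5910.0 s.
Node shift per orbit = (5910.0/86166) × 360° = 24.69°.
Equatorial spacing = 24.69 × 111.2 km/° = 2746 km.
At 17° latitude, spacing = 2746 × cos(17°) = 2626 km.

2630 km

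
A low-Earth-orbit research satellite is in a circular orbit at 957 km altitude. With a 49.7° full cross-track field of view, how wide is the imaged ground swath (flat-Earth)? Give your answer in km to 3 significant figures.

Half-angle = 49.7°/2 = 24.85°.
Swath width ≈ 2h·tan(θ/2) = 2 × 957 × tan(24.85°) = 886.4 km.

886 km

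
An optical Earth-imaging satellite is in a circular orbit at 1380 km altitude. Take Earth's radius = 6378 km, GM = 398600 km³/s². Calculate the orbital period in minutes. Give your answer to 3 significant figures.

Semi-major axis a = 6378 + 1380 = 7758 km. Period T = 2π√(a³/μ) = 2π√(7758³/398600) = 6800.4 s = 113.34 min.

113 min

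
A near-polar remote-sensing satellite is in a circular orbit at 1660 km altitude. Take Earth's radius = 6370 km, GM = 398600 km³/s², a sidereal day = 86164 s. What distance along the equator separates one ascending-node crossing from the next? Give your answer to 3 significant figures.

Semi-major axis a = 6370 + 1660 = 8030 km. Period T = 2π√(a³/μ) = 2π√(8030³/398600) = 7161.2 s = 119.35 min.
During one orbit Earth rotates (7161.2 / 86164) × 360° = 29.92°.
At the equator that is 29.92° × (2π·6370/360) km/° = 29.92 × 111.2 = 3326 km.

3330 km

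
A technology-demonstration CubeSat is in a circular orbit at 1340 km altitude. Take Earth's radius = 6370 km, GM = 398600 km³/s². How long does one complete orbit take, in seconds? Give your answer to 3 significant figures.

6740 seconds

Semi-major axis a = 6370 + 1340 = 7710 km. Period T = 2π√(a³/μ) = 2π√(7710³/398600) = 6737.4 s = 112.29 min.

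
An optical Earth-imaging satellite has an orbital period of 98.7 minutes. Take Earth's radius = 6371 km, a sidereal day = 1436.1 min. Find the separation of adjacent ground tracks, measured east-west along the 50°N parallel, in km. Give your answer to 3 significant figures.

1770 km

T = 98.7 min = 5922.0 s.
Node shift per orbit = (5922.0/86166) × 360° = 24.74°.
Equatorial spacing = 24.74 × 111.2 km/° = 2751 km.
At 50° latitude, spacing = 2751 × cos(50°) = 1768 km.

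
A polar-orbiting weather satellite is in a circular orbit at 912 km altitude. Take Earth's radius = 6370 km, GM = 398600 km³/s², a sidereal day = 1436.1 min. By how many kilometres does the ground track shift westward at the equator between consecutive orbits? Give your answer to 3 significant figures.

Semi-major axis a = 6370 + 912 = 7282 km. Period T = 2π√(a³/μ) = 2π√(7282³/398600) = 6184.3 s = 103.07 min.
During one orbit Earth rotates (6184.3 / 86166) × 360° = 25.84°.
At the equator that is 25.84° × (2π·6370/360) km/° = 25.84 × 111.2 = 2873 km.

2870 km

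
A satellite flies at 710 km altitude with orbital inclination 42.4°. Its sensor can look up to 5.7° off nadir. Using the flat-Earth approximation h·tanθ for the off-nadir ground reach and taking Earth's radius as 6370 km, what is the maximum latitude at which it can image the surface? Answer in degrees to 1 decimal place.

43.0°

For a prograde orbit the ground track reaches latitude ±i = ±42.4°.
Sensor half-swath on the ground ≈ 710·tan(5.7°) = 71 km = 0.64° of latitude.
Maximum observable latitude ≈ 42.4 + 0.64 = 43.0°.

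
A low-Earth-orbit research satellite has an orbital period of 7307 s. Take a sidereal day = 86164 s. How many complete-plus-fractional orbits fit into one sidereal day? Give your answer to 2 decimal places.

11.79

Orbits per sidereal day = 86164 / 7307.0 = 11.792.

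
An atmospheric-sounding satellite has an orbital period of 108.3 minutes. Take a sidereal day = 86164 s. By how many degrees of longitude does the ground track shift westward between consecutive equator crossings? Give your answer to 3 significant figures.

27.1°

T = 108.3 min = 6498.0 s.
During one orbit Earth rotates (6498.0 / 86164) × 360° = 27.15°.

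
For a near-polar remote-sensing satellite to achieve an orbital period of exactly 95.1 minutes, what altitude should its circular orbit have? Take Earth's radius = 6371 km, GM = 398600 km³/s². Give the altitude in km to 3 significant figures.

T = 95.1 min = 5706.0 s.
From T = 2π√(a³/μ): a = (μ T²/4π²)^(1/3) = (398600 × 5706.0² / 4π²)^(1/3) = 6902 km.
Altitude h = a − R = 6902 − 6371 = 531 km.

531 km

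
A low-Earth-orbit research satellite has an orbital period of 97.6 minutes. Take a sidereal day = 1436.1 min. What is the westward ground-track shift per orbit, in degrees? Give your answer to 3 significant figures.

24.5°

T = 97.6 min = 5856.0 s.
During one orbit Earth rotates (5856.0 / 86166) × 360° = 24.47°.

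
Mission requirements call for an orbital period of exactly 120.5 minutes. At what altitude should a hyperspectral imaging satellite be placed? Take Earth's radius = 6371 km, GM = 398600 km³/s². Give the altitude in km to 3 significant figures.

1710 km

T = 120.5 min = 7230.0 s.
From T = 2π√(a³/μ): a = (μ T²/4π²)^(1/3) = (398600 × 7230.0² / 4π²)^(1/3) = 8081 km.
Altitude h = a − R = 8081 − 6371 = 1710 km.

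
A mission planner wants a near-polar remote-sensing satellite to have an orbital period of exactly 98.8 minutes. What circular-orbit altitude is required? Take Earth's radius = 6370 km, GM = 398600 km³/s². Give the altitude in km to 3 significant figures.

709 km

T = 98.8 min = 5928.0 s.
From T = 2π√(a³/μ): a = (μ T²/4π²)^(1/3) = (398600 × 5928.0² / 4π²)^(1/3) = 7079 km.
Altitude h = a − R = 7079 − 6370 = 709 km.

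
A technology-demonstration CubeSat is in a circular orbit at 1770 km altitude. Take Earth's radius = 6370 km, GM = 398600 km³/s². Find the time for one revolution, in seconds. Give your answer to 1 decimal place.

7308.8 seconds

Semi-major axis a = 6370 + 1770 = 8140 km. Period T = 2π√(a³/μ) = 2π√(8140³/398600) = 7308.8 s = 121.81 min.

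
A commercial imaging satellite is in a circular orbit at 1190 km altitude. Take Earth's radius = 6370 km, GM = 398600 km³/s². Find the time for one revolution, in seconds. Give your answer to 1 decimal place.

Semi-major axis a = 6370 + 1190 = 7560 km. Period T = 2π√(a³/μ) = 2π√(7560³/398600) = 6541.7 s = 109.03 min.

6541.7 seconds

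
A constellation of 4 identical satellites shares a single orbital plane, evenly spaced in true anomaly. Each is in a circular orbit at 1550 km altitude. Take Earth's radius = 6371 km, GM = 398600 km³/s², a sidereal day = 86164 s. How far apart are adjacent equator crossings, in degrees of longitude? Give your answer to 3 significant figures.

Semi-major axis a = 6371 + 1550 = 7921 km. Period T = 2π√(a³/μ) = 2π√(7921³/398600) = 7015.9 s = 116.93 min.
Single-satellite node shift = (7015.9/86164) × 360° = 29.31°.
With 4 satellites evenly phased, successive equator crossings are 29.31/4 = 7.328° apart.

7.33°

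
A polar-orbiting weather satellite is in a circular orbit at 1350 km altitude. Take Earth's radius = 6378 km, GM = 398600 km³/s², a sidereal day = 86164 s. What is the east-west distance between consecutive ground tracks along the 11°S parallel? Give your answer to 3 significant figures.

Semi-major axis a = 6378 + 1350 = 7728 km. Period T = 2π√(a³/μ) = 2π√(7728³/398600) = 6761.0 s = 112.68 min.
Node shift per orbit = (6761.0/86164) × 360° = 28.25°.
Equatorial spacing = 28.25 × 111.3 km/° = 3144 km.
At 11° latitude, spacing = 3144 × cos(11°) = 3087 km.

3090 km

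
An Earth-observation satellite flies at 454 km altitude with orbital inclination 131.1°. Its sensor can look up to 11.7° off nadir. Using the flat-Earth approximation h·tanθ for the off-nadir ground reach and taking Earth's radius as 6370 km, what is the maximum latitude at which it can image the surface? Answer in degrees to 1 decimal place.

Retrograde orbit: the ground track reaches ±(180° − i) = ±(180 − 131.1) = ±48.9°.
Sensor half-swath on the ground ≈ 454·tan(11.7°) = 94 km = 0.85° of latitude.
Maximum observable latitude ≈ 48.9 + 0.85 = 49.7°.

49.7°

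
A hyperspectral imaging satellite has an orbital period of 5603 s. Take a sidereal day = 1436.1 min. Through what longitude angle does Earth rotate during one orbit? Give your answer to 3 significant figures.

During one orbit Earth rotates (5603.0 / 86166) × 360° = 23.41°.

23.4°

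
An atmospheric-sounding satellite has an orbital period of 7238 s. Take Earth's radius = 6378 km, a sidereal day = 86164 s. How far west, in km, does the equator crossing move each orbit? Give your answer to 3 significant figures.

3370 km

During one orbit Earth rotates (7238.0 / 86164) × 360° = 30.24°.
At the equator that is 30.24° × (2π·6378/360) km/° = 30.24 × 111.3 = 3366 km.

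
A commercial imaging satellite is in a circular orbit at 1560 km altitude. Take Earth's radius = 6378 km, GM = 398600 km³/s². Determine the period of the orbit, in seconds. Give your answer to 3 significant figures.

7040 seconds

Semi-major axis a = 6378 + 1560 = 7938 km. Period T = 2π√(a³/μ) = 2π√(7938³/398600) = 7038.5 s = 117.31 min.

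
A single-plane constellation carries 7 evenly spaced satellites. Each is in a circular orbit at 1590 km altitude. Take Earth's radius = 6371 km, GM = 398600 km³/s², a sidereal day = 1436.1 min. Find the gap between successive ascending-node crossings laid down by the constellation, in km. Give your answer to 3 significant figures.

469 km

Semi-major axis a = 6371 + 1590 = 7961 km. Period T = 2π√(a³/μ) = 2π√(7961³/398600) = 7069.1 s = 117.82 min.
Single-satellite node shift = (7069.1/86166) × 360° = 29.53°.
With 7 satellites evenly phased, successive equator crossings are 29.53/7 = 4.219° apart.
That is 4.219 × 111.2 = 469 km at the equator.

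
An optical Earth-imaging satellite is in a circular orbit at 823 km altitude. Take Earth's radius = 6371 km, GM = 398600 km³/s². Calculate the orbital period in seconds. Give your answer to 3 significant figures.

6070 seconds

Semi-major axis a = 6371 + 823 = 7194 km. Period T = 2π√(a³/μ) = 2π√(7194³/398600) = 6072.5 s = 101.21 min.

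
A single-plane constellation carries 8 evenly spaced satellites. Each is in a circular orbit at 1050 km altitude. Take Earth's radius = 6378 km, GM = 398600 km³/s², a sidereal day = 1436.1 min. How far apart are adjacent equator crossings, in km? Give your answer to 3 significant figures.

Semi-major axis a = 6378 + 1050 = 7428 km. Period T = 2π√(a³/μ) = 2π√(7428³/398600) = 6371.2 s = 106.19 min.
Single-satellite node shift = (6371.2/86166) × 360° = 26.62°.
With 8 satellites evenly phased, successive equator crossings are 26.62/8 = 3.327° apart.
That is 3.327 × 111.3 = 370 km at the equator.

370 km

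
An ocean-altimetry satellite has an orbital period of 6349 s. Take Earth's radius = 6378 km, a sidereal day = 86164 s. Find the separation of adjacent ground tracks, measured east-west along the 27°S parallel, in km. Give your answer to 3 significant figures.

Node shift per orbit = (6349.0/86164) × 360° = 26.53°.
Equatorial spacing = 26.53 × 111.3 km/° = 2953 km.
At 27° latitude, spacing = 2953 × cos(27°) = 2631 km.

2630 km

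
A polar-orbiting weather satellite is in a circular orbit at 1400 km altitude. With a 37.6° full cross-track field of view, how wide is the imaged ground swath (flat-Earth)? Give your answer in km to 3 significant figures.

Half-angle = 37.6°/2 = 18.8°.
Swath width ≈ 2h·tan(θ/2) = 2 × 1400 × tan(18.8°) = 953.2 km.

953 km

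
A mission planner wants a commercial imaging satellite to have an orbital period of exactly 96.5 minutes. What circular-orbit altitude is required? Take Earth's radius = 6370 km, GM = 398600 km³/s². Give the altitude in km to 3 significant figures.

T = 96.5 min = 5790.0 s.
From T = 2π√(a³/μ): a = (μ T²/4π²)^(1/3) = (398600 × 5790.0² / 4π²)^(1/3) = 6969 km.
Altitude h = a − R = 6969 − 6370 = 599 km.

599 km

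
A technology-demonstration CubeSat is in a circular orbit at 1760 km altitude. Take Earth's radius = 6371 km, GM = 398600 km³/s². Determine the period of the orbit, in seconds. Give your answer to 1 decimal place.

7296.7 seconds

Semi-major axis a = 6371 + 1760 = 8131 km. Period T = 2π√(a³/μ) = 2π√(8131³/398600) = 7296.7 s = 121.61 min.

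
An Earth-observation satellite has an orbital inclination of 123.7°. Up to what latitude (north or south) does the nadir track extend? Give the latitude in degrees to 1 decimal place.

Retrograde orbit: the ground track reaches ±(180° − i) = ±(180 − 123.7) = ±56.3°.

56.3°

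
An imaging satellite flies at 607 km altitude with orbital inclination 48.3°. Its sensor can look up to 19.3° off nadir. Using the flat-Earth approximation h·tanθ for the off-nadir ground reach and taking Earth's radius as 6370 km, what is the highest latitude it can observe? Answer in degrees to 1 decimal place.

50.2°

For a prograde orbit the ground track reaches latitude ±i = ±48.3°.
Sensor half-swath on the ground ≈ 607·tan(19.3°) = 213 km = 1.91° of latitude.
Maximum observable latitude ≈ 48.3 + 1.91 = 50.2°.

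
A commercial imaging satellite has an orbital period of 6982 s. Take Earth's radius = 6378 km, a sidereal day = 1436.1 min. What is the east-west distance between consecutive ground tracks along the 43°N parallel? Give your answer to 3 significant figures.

Node shift per orbit = (6982.0/86166) × 360° = 29.17°.
Equatorial spacing = 29.17 × 111.3 km/° = 3247 km.
At 43° latitude, spacing = 3247 × cos(43°) = 2375 km.

2370 km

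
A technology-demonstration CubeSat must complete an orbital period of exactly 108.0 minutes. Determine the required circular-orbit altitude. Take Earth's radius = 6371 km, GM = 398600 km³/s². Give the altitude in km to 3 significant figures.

1140 km

T = 108.0 min = 6480.0 s.
From T = 2π√(a³/μ): a = (μ T²/4π²)^(1/3) = (398600 × 6480.0² / 4π²)^(1/3) = 7512 km.
Altitude h = a − R = 7512 − 6371 = 1141 km.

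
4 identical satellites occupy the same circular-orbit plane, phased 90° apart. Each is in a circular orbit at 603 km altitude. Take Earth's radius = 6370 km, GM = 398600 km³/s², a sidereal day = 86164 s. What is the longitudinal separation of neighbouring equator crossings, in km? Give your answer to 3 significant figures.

673 km

Semi-major axis a = 6370 + 603 = 6973 km. Period T = 2π√(a³/μ) = 2π√(6973³/398600) = 5794.8 s = 96.58 min.
Single-satellite node shift = (5794.8/86164) × 360° = 24.21°.
With 4 satellites evenly phased, successive equator crossings are 24.21/4 = 6.053° apart.
That is 6.053 × 111.2 = 673 km at the equator.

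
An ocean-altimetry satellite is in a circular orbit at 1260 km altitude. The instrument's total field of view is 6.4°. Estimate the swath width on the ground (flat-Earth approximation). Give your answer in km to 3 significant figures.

141 km

Half-angle = 6.4°/2 = 3.2°.
Swath width ≈ 2h·tan(θ/2) = 2 × 1260 × tan(3.2°) = 140.9 km.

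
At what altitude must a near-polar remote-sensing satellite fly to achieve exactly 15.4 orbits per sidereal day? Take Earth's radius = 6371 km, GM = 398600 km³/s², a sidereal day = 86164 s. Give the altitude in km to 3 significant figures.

441 km

Required period T = 86164 / 15.4 = 5595.1 s.
From T = 2π√(a³/μ): a = (μ T²/4π²)^(1/3) = (398600 × 5595.1² / 4π²)^(1/3) = 6812 km.
Altitude h = a − R = 6812 − 6371 = 441 km.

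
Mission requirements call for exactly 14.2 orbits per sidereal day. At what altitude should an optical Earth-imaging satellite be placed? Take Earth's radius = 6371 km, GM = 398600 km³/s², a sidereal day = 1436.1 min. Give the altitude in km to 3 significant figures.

Required period T = 86166 / 14.2 = 6068.0 s.
From T = 2π√(a³/μ): a = (μ T²/4π²)^(1/3) = (398600 × 6068.0² / 4π²)^(1/3) = 7190 km.
Altitude h = a − R = 7190 − 6371 = 819 km.

819 km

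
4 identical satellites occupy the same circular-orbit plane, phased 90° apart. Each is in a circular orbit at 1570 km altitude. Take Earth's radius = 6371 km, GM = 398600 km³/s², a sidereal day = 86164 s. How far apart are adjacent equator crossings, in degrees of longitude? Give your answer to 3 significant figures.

Semi-major axis a = 6371 + 1570 = 7941 km. Period T = 2π√(a³/μ) = 2π√(7941³/398600) = 7042.5 s = 117.37 min.
Single-satellite node shift = (7042.5/86164) × 360° = 29.42°.
With 4 satellites evenly phased, successive equator crossings are 29.42/4 = 7.356° apart.

7.36°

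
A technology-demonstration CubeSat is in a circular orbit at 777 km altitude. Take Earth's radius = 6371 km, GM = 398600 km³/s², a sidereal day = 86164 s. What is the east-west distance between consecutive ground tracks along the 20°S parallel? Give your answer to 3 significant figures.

2630 km

Semi-major axis a = 6371 + 777 = 7148 km. Period T = 2π√(a³/μ) = 2π√(7148³/398600) = 6014.3 s = 100.24 min.
Node shift per orbit = (6014.3/86164) × 360° = 25.13°.
Equatorial spacing = 25.13 × 111.2 km/° = 2794 km.
At 20° latitude, spacing = 2794 × cos(20°) = 2626 km.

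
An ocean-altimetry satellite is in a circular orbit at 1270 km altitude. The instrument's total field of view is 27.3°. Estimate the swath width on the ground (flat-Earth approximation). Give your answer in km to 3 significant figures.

617 km

Half-angle = 27.3°/2 = 13.65°.
Swath width ≈ 2h·tan(θ/2) = 2 × 1270 × tan(13.65°) = 616.8 km.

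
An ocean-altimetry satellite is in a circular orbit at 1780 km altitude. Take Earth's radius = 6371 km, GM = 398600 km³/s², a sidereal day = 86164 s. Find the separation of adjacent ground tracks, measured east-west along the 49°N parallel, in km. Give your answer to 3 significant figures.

2230 km

Semi-major axis a = 6371 + 1780 = 8151 km. Period T = 2π√(a³/μ) = 2π√(8151³/398600) = 7323.6 s = 122.06 min.
Node shift per orbit = (7323.6/86164) × 360° = 30.60°.
Equatorial spacing = 30.60 × 111.2 km/° = 3402 km.
At 49° latitude, spacing = 3402 × cos(49°) = 2232 km.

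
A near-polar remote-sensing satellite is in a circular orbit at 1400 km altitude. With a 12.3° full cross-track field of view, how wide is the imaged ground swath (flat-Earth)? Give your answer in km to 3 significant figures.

302 km

Half-angle = 12.3°/2 = 6.15°.
Swath width ≈ 2h·tan(θ/2) = 2 × 1400 × tan(6.15°) = 301.7 km.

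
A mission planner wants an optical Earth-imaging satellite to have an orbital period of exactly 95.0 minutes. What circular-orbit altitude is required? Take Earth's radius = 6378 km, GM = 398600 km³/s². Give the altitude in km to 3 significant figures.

519 km

T = 95.0 min = 5700.0 s.
From T = 2π√(a³/μ): a = (μ T²/4π²)^(1/3) = (398600 × 5700.0² / 4π²)^(1/3) = 6897 km.
Altitude h = a − R = 6897 − 6378 = 519 km.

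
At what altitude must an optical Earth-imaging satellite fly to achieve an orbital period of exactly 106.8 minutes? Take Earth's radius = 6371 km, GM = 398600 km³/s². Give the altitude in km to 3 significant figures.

1090 km

T = 106.8 min = 6408.0 s.
From T = 2π√(a³/μ): a = (μ T²/4π²)^(1/3) = (398600 × 6408.0² / 4π²)^(1/3) = 7457 km.
Altitude h = a − R = 7457 − 6371 = 1086 km.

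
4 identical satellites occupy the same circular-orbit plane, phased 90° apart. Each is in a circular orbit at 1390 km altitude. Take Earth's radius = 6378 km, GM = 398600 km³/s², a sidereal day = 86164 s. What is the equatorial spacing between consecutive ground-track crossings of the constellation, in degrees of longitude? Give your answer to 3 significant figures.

Semi-major axis a = 6378 + 1390 = 7768 km. Period T = 2π√(a³/μ) = 2π√(7768³/398600) = 6813.6 s = 113.56 min.
Single-satellite node shift = (6813.6/86164) × 360° = 28.47°.
With 4 satellites evenly phased, successive equator crossings are 28.47/4 = 7.117° apart.

7.12°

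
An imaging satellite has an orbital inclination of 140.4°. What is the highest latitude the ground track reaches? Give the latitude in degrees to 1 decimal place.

Retrograde orbit: the ground track reaches ±(180° − i) = ±(180 − 140.4) = ±39.6°.

39.6°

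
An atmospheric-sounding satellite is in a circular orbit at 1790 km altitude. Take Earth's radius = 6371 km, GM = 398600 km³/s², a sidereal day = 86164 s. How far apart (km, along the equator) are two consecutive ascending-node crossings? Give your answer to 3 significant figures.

3410 km

Semi-major axis a = 6371 + 1790 = 8161 km. Period T = 2π√(a³/μ) = 2π√(8161³/398600) = 7337.1 s = 122.29 min.
During one orbit Earth rotates (7337.1 / 86164) × 360° = 30.66°.
At the equator that is 30.66° × (2π·6371/360) km/° = 30.66 × 111.2 = 3409 km.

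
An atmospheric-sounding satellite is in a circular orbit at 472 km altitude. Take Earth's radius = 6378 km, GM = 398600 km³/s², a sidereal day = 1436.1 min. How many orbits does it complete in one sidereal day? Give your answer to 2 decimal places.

15.27

Semi-major axis a = 6378 + 472 = 6850 km. Period T = 2π√(a³/μ) = 2π√(6850³/398600) = 5642.2 s = 94.04 min.
Orbits per sidereal day = 86166 / 5642.2 = 15.272.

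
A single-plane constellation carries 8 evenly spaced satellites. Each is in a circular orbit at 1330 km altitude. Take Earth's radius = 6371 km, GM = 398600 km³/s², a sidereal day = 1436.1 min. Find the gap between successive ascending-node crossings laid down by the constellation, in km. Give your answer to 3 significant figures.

391 km

Semi-major axis a = 6371 + 1330 = 7701 km. Period T = 2π√(a³/μ) = 2π√(7701³/398600) = 6725.6 s = 112.09 min.
Single-satellite node shift = (6725.6/86166) × 360° = 28.10°.
With 8 satellites evenly phased, successive equator crossings are 28.10/8 = 3.512° apart.
That is 3.512 × 111.2 = 391 km at the equator.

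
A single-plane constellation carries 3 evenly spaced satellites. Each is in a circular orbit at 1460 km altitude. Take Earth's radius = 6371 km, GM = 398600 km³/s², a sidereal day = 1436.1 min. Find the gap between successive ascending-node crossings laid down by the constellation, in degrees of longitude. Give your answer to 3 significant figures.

Semi-major axis a = 6371 + 1460 = 7831 km. Period T = 2π√(a³/μ) = 2π√(7831³/398600) = 6896.6 s = 114.94 min.
Single-satellite node shift = (6896.6/86166) × 360° = 28.81°.
With 3 satellites evenly phased, successive equator crossings are 28.81/3 = 9.605° apart.

9.60°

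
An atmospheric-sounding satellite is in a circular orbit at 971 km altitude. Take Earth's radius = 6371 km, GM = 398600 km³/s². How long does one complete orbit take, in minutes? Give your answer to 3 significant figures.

104 min

Semi-major axis a = 6371 + 971 = 7342 km. Period T = 2π√(a³/μ) = 2π√(7342³/398600) = 6260.8 s = 104.35 min.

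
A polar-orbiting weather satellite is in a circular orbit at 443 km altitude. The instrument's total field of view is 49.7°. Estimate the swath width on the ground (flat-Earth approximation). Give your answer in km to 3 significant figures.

410 km

Half-angle = 49.7°/2 = 24.85°.
Swath width ≈ 2h·tan(θ/2) = 2 × 443 × tan(24.85°) = 410.3 km.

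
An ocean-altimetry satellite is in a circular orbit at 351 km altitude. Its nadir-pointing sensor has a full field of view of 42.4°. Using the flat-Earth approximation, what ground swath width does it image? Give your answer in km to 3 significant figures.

Half-angle = 42.4°/2 = 21.2°.
Swath width ≈ 2h·tan(θ/2) = 2 × 351 × tan(21.2°) = 272.3 km.

272 km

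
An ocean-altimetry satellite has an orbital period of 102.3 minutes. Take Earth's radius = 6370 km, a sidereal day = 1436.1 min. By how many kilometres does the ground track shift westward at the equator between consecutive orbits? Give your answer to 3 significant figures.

2850 km

T = 102.3 min = 6138.0 s.
During one orbit Earth rotates (6138.0 / 86166) × 360° = 25.64°.
At the equator that is 25.64° × (2π·6370/360) km/° = 25.64 × 111.2 = 2851 km.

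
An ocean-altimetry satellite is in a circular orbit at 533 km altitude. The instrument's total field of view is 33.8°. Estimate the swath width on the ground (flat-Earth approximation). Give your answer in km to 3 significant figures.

Half-angle = 33.8°/2 = 16.9°.
Swath width ≈ 2h·tan(θ/2) = 2 × 533 × tan(16.9°) = 323.9 km.

324 km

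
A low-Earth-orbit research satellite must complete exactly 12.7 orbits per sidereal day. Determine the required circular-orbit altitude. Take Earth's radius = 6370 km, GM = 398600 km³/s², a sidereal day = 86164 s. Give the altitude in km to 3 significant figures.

Required period T = 86164 / 12.7 = 6784.6 s.
From T = 2π√(a³/μ): a = (μ T²/4π²)^(1/3) = (398600 × 6784.6² / 4π²)^(1/3) = 7746 km.
Altitude h = a − R = 7746 − 6370 = 1376 km.

1380 km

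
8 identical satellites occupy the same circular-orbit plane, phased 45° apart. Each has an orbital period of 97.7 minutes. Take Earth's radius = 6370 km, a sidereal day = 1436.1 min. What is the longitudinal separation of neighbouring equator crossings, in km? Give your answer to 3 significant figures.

T = 97.7 min = 5862.0 s.
Single-satellite node shift = (5862.0/86166) × 360° = 24.49°.
With 8 satellites evenly phased, successive equator crossings are 24.49/8 = 3.061° apart.
That is 3.061 × 111.2 = 340 km at the equator.

340 km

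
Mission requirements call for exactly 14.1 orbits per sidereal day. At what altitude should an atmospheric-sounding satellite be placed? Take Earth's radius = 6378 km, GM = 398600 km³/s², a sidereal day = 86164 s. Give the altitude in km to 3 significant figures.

Required period T = 86164 / 14.1 = 6110.9 s.
From T = 2π√(a³/μ): a = (μ T²/4π²)^(1/3) = (398600 × 6110.9² / 4π²)^(1/3) = 7224 km.
Altitude h = a − R = 7224 − 6378 = 846 km.

846 km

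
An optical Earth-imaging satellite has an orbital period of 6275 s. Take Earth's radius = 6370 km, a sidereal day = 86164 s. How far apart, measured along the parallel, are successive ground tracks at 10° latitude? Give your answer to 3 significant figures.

2870 km

Node shift per orbit = (6275.0/86164) × 360° = 26.22°.
Equatorial spacing = 26.22 × 111.2 km/° = 2915 km.
At 10° latitude, spacing = 2915 × cos(10°) = 2871 km.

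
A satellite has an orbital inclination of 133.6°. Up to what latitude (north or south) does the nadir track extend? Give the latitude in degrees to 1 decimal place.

Retrograde orbit: the ground track reaches ±(180° − i) = ±(180 − 133.6) = ±46.4°.

46.4°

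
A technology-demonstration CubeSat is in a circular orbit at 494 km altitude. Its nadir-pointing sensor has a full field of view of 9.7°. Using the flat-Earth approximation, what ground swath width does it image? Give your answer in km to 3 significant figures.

83.8 km

Half-angle = 9.7°/2 = 4.85°.
Swath width ≈ 2h·tan(θ/2) = 2 × 494 × tan(4.85°) = 83.8 km.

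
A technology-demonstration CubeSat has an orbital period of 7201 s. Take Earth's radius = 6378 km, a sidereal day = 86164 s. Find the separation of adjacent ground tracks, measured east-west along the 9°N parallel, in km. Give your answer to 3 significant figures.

3310 km

Node shift per orbit = (7201.0/86164) × 360° = 30.09°.
Equatorial spacing = 30.09 × 111.3 km/° = 3349 km.
At 9° latitude, spacing = 3349 × cos(9°) = 3308 km.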